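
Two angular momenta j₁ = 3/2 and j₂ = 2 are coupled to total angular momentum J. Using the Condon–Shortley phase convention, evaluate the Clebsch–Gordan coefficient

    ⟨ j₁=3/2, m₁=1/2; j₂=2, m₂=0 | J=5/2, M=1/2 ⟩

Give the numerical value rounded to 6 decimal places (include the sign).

√[6·1!2!3!/7! · 2!1!2!2!3!2!] = √(48/35)
  +(−1)^0/∏(0,1,1,2,1,1)! = 1/2  (running 1/2)
  +(−1)^1/∏(1,0,0,1,2,2)! = -1/4  (running 1/4)
⟨..|..⟩ = √(48/35)·(1/4) = +0.292770

+√(3/35) ≈ +0.292770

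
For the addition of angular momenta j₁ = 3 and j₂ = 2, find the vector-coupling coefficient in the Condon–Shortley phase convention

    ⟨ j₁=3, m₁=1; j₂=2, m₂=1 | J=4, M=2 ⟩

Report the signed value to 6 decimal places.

√[9·1!5!3!/10! · 4!2!3!1!6!2!] = √(5184/7)
  +(−1)^0/∏(0,1,2,3,3,0)! = 1/72  (running 1/72)
  +(−1)^1/∏(1,0,1,2,4,1)! = -1/48  (running -1/144)
⟨..|..⟩ = √(5184/7)·(-1/144) = -0.188982

-0.188982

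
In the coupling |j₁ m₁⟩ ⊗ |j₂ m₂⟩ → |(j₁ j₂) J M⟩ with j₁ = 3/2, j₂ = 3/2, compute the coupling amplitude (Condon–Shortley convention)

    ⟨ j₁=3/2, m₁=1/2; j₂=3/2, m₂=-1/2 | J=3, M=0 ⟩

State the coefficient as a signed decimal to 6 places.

triangle: 0!×3!×3!/7! = 36/5040
(j±m)!: 2!×1!×1!×2!×3!×3! = 144
prefactor² = (2J+1)×Δ×N² = 36/5
  k=0: +1/(0!×0!×1!×1!×2!×2!) = 1/4
Σ = 1/4  ⇒  CG² = 36/5×1/4² = 9/20
CG = +√(9/20) = +0.670820

+0.670820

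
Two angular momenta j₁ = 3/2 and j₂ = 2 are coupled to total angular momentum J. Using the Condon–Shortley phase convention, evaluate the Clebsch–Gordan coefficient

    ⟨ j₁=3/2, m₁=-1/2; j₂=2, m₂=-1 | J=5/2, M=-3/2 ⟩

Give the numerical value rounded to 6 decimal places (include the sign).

+√(1/35) ≈ +0.169031

√[6·1!2!3!/7! · 1!2!1!3!1!4!] = √(144/35)
  +(−1)^0/∏(0,1,2,1,0,2)! = 1/4  (running 1/4)
  +(−1)^1/∏(1,0,1,0,1,3)! = -1/6  (running 1/12)
⟨..|..⟩ = √(144/35)·(1/12) = +0.169031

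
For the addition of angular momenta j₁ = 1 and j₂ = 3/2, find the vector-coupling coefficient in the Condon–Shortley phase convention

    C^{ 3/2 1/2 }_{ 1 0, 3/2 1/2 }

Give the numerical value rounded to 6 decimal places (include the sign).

−√(1/15) = -0.258199

√[4·1!1!2!/5! · 1!1!2!1!2!1!] = √(4/15)
  +(−1)^0/∏(0,1,1,2,0,0)! = 1/2  (running 1/2)
  +(−1)^1/∏(1,0,0,1,1,1)! = -1  (running -1/2)
⟨..|..⟩ = √(4/15)·(-1/2) = -0.258199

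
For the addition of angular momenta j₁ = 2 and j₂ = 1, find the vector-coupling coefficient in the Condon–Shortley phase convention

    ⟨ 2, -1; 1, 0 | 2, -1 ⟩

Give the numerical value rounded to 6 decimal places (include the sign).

√[5·1!3!1!/6! · 1!3!1!1!1!3!] = √(3/2)
  +(−1)^0/∏(0,1,3,1,0,0)! = 1/6  (running 1/6)
  +(−1)^1/∏(1,0,2,0,1,1)! = -1/2  (running -1/3)
⟨..|..⟩ = √(3/2)·(-1/3) = -0.408248

-0.408248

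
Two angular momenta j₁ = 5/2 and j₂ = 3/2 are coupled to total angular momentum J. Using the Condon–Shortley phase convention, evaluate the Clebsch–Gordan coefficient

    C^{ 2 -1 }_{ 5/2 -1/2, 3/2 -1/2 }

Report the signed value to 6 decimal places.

√[5·2!3!1!/7! · 2!3!1!2!1!3!] = √(12/7)
  +(−1)^0/∏(0,2,3,1,0,0)! = 1/12  (running 1/12)
  +(−1)^1/∏(1,1,2,0,1,1)! = -1/2  (running -5/12)
⟨..|..⟩ = √(12/7)·(-5/12) = -0.545545

-0.545545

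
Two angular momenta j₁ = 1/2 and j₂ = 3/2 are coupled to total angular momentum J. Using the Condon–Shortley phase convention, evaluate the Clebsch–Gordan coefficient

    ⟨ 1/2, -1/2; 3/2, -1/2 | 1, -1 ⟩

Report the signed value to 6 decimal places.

√[3·1!0!2!/4! · 0!1!1!2!0!2!] = √(1)
  +(−1)^1/∏(1,0,0,0,0,2)! = -1/2  (running -1/2)
⟨..|..⟩ = √(1)·(-1/2) = -0.500000

−√(1/4) = -0.500000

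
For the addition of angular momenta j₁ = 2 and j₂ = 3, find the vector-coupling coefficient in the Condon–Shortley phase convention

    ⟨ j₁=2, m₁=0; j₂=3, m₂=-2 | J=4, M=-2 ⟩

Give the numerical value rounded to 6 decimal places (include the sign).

+0.585540

triangle: 1!×3!×5!/10! = 720/3628800
(j±m)!: 2!×2!×1!×5!×2!×6! = 691200
prefactor² = (2J+1)×Δ×N² = 8640/7
  k=0: +1/(0!×1!×2!×1!×1!×4!) = 1/48
  k=1: −1/(1!×0!×1!×0!×2!×5!) = -1/240
Σ = 1/60  ⇒  CG² = 8640/7×1/60² = 12/35
CG = +√(12/35) = +0.585540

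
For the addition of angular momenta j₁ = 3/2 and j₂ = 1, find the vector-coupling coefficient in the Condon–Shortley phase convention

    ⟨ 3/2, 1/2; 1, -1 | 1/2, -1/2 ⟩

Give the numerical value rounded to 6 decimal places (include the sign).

+0.408248

triangle: 2!×1!×0!/4! = 2/24
(j±m)!: 2!×1!×0!×2!×0!×1! = 4
prefactor² = (2J+1)×Δ×N² = 2/3
  k=0: +1/(0!×2!×1!×0!×0!×0!) = 1/2
Σ = 1/2  ⇒  CG² = 2/3×1/2² = 1/6
CG = +√(1/6) = +0.408248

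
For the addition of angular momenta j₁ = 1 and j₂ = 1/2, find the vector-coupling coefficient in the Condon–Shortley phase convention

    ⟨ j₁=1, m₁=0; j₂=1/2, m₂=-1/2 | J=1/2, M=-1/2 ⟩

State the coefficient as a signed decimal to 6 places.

j₁+j₂−J=1  J+j₁−j₂=1  J−j₁+j₂=0  j₁+j₂+J+1=3
(j₁±m₁, j₂±m₂, J±M) = (1,1,0,1,0,1)
P² = 1/3
sum k=0..0:
  [0] +1/1 = 1
S = 1
C² = P²·S² = 1/3 ; C = +0.577350

+√(1/3) = +0.577350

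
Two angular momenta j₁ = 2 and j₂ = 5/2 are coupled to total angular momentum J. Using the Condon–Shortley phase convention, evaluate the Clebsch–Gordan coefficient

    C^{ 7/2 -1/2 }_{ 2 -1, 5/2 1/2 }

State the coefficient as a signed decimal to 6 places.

−√(14/45) = -0.557773

triangle: 1!·3!·4!/9! = 144/362880
(j±m)!: 1!·3!·3!·2!·3!·4! = 10368
prefactor² = (2J+1)·Δ·N² = 1152/35
  k=0: +1/(0!·1!·3!·3!·0!·1!) = 1/36
  k=1: −1/(1!·0!·2!·2!·1!·2!) = -1/8
Σ = -7/72  ⇒  CG² = 1152/35·(-7/72)² = 14/45
CG = −√(14/45) = -0.557773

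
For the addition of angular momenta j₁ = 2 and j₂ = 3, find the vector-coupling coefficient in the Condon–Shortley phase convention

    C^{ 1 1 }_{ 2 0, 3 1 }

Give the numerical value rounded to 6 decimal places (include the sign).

+√(6/35) ≈ +0.414039

√[3·4!0!2!/7! · 2!2!4!2!2!0!] = √(384/35)
  +(−1)^2/∏(2,2,0,2,0,0)! = 1/8  (running 1/8)
⟨..|..⟩ = √(384/35)·(1/8) = +0.414039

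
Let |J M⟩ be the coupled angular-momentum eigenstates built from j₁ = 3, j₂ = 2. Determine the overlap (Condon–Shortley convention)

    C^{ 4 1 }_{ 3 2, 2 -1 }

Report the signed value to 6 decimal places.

+√(7/20) = +0.591608

√[9·1!5!3!/10! · 5!1!1!3!5!3!] = √(6480/7)
  +(−1)^0/∏(0,1,1,1,4,2)! = 1/48  (running 1/48)
  +(−1)^1/∏(1,0,0,0,5,3)! = -1/720  (running 7/360)
⟨..|..⟩ = √(6480/7)·(7/360) = +0.591608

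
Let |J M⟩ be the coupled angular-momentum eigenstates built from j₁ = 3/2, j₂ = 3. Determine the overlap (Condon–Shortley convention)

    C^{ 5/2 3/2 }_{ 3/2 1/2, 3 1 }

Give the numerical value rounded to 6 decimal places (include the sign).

−√(7/20) ≈ -0.591608

j₁+j₂−J=2  J+j₁−j₂=1  J−j₁+j₂=4  j₁+j₂+J+1=8
(j₁±m₁, j₂±m₂, J±M) = (2,1,4,2,4,1)
P² = 576/35
sum k=0..1:
  [0] +1/48 = 1/48
  [1] −1/6 = -1/6
S = -7/48
C² = P²·S² = 7/20 ; C = -0.591608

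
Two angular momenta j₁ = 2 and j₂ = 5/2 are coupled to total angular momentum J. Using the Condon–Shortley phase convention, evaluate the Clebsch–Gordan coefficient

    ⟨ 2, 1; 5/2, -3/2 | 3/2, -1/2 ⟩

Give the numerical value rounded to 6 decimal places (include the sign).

−√(2/105) = -0.138013

√[4·3!1!2!/7! · 3!1!1!4!1!2!] = √(96/35)
  +(−1)^0/∏(0,3,1,1,0,1)! = 1/6  (running 1/6)
  +(−1)^1/∏(1,2,0,0,1,2)! = -1/4  (running -1/12)
⟨..|..⟩ = √(96/35)·(-1/12) = -0.138013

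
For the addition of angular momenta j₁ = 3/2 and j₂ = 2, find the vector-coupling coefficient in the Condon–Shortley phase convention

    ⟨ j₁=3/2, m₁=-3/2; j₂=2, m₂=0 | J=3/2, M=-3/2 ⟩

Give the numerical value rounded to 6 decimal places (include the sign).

j₁+j₂−J=2  J+j₁−j₂=1  J−j₁+j₂=2  j₁+j₂+J+1=6
(j₁±m₁, j₂±m₂, J±M) = (0,3,2,2,0,3)
P² = 16/5
sum k=2..2:
  [2] +1/4 = 1/4
S = 1/4
C² = P²·S² = 1/5 ; C = +0.447214

+0.447214  (= +√(1/5))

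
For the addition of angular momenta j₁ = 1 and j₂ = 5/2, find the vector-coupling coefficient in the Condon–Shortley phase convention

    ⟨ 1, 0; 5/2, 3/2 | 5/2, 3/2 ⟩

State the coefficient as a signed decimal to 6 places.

j₁+j₂−J=1  J+j₁−j₂=1  J−j₁+j₂=4  j₁+j₂+J+1=7
(j₁±m₁, j₂±m₂, J±M) = (1,1,4,1,4,1)
P² = 576/35
sum k=0..1:
  [0] +1/24 = 1/24
  [1] −1/6 = -1/6
S = -1/8
C² = P²·S² = 9/35 ; C = -0.507093

-0.507093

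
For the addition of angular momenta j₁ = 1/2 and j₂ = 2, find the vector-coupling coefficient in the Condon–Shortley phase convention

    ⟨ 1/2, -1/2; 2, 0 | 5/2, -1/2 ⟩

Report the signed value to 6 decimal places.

+0.774597

j₁+j₂−J=0  J+j₁−j₂=1  J−j₁+j₂=4  j₁+j₂+J+1=6
(j₁±m₁, j₂±m₂, J±M) = (0,1,2,2,2,3)
P² = 48/5
sum k=0..0:
  [0] +1/4 = 1/4
S = 1/4
C² = P²·S² = 3/5 ; C = +0.774597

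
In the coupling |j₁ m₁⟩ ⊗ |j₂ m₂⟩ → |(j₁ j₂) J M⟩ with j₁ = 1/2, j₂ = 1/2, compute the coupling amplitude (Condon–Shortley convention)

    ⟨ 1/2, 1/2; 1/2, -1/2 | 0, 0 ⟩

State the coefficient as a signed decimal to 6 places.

triangle: 1!·0!·0!/2! = 1/2
(j±m)!: 1!·0!·0!·1!·0!·0! = 1
prefactor² = (2J+1)·Δ·N² = 1/2
  k=0: +1/(0!·1!·0!·0!·0!·0!) = 1
Σ = 1  ⇒  CG² = 1/2·1² = 1/2
CG = +√(1/2) = +0.707107

+0.707107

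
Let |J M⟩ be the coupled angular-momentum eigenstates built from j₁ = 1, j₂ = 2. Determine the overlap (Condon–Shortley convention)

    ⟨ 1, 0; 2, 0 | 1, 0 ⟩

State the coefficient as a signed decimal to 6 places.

-0.632456  (= −√(2/5))

j₁+j₂−J=2  J+j₁−j₂=0  J−j₁+j₂=2  j₁+j₂+J+1=5
(j₁±m₁, j₂±m₂, J±M) = (1,1,2,2,1,1)
P² = 2/5
sum k=1..1:
  [1] −1/1 = -1
S = -1
C² = P²·S² = 2/5 ; C = -0.632456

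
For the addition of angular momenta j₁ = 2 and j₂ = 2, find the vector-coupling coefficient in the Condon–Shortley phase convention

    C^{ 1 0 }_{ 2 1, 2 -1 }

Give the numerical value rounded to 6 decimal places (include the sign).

−√(1/10) ≈ -0.316228

j₁+j₂−J=3  J+j₁−j₂=1  J−j₁+j₂=1  j₁+j₂+J+1=6
(j₁±m₁, j₂±m₂, J±M) = (3,1,1,3,1,1)
P² = 9/10
sum k=0..1:
  [0] +1/6 = 1/6
  [1] −1/2 = -1/2
S = -1/3
C² = P²·S² = 1/10 ; C = -0.316228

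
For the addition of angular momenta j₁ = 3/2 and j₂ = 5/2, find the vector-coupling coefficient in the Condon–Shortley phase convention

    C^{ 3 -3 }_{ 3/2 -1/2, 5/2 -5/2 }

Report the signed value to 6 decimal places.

j₁+j₂−J=1  J+j₁−j₂=2  J−j₁+j₂=4  j₁+j₂+J+1=8
(j₁±m₁, j₂±m₂, J±M) = (1,2,0,5,0,6)
P² = 1440
sum k=0..0:
  [0] +1/48 = 1/48
S = 1/48
C² = P²·S² = 5/8 ; C = +0.790569

+0.790569  (= +√(5/8))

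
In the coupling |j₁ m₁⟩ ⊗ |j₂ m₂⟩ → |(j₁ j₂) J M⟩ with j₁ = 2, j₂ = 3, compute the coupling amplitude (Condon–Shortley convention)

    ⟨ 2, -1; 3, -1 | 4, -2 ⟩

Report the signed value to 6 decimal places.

-0.188982  (= −√(1/28))

triangle: 1!*3!*5!/10! = 720/3628800
(j±m)!: 1!*3!*2!*4!*2!*6! = 414720
prefactor² = (2J+1)*Δ*N² = 5184/7
  k=0: +1/(0!*1!*3!*2!*0!*3!) = 1/72
  k=1: −1/(1!*0!*2!*1!*1!*4!) = -1/48
Σ = -1/144  ⇒  CG² = 5184/7*(-1/144)² = 1/28
CG = −√(1/28) = -0.188982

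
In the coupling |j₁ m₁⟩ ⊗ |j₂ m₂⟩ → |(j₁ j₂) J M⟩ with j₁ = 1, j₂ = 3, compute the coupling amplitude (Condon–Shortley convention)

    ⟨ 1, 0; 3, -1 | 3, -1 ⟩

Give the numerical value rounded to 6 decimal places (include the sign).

j₁+j₂−J=1  J+j₁−j₂=1  J−j₁+j₂=5  j₁+j₂+J+1=8
(j₁±m₁, j₂±m₂, J±M) = (1,1,2,4,2,4)
P² = 48
sum k=0..1:
  [0] +1/12 = 1/12
  [1] −1/24 = -1/24
S = 1/24
C² = P²·S² = 1/12 ; C = +0.288675

+0.288675  (= +√(1/12))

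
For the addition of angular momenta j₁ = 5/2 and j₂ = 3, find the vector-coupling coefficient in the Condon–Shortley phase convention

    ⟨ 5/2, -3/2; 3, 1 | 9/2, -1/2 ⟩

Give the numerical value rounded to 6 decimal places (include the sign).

triangle: 1!·4!·5!/11! = 2880/39916800
(j±m)!: 1!·4!·4!·2!·4!·5! = 3317760
prefactor² = (2J+1)·Δ·N² = 184320/77
  k=0: +1/(0!·1!·4!·4!·0!·1!) = 1/576
  k=1: −1/(1!·0!·3!·3!·1!·2!) = -1/72
Σ = -7/576  ⇒  CG² = 184320/77·(-7/576)² = 35/99
CG = −√(35/99) = -0.594588

−√(35/99) ≈ -0.594588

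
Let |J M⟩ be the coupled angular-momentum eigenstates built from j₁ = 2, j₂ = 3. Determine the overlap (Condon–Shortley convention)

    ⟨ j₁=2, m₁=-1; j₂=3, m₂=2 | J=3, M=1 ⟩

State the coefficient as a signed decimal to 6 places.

√[7·2!2!4!/9! · 1!3!5!1!4!2!] = √(64)
  +(−1)^1/∏(1,1,2,4,0,0)! = -1/48  (running -1/48)
  +(−1)^2/∏(2,0,1,3,1,1)! = 1/12  (running 1/16)
⟨..|..⟩ = √(64)·(1/16) = +0.500000

+√(1/4) ≈ +0.500000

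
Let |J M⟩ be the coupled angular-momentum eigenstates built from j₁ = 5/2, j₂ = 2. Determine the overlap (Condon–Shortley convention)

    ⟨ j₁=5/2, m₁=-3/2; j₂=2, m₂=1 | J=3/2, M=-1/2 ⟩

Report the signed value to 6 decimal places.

√[4·3!2!1!/7! · 1!4!3!1!1!2!] = √(96/35)
  +(−1)^2/∏(2,1,2,1,0,0)! = 1/4  (running 1/4)
  +(−1)^3/∏(3,0,1,0,1,1)! = -1/6  (running 1/12)
⟨..|..⟩ = √(96/35)·(1/12) = +0.138013

+√(2/105) ≈ +0.138013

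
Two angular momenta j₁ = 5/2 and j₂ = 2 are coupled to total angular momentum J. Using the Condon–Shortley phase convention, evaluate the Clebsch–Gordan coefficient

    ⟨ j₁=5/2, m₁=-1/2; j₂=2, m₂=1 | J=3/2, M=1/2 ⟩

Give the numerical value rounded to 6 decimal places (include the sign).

+0.487950  (= +√(5/21))

j₁+j₂−J=3  J+j₁−j₂=2  J−j₁+j₂=1  j₁+j₂+J+1=7
(j₁±m₁, j₂±m₂, J±M) = (2,3,3,1,2,1)
P² = 48/35
sum k=2..3:
  [2] +1/2 = 1/2
  [3] −1/12 = -1/12
S = 5/12
C² = P²·S² = 5/21 ; C = +0.487950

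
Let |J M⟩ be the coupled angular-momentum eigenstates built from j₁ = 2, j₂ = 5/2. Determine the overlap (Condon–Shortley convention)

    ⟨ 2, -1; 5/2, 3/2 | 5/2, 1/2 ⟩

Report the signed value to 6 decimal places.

j₁+j₂−J=2  J+j₁−j₂=2  J−j₁+j₂=3  j₁+j₂+J+1=8
(j₁±m₁, j₂±m₂, J±M) = (1,3,4,1,3,2)
P² = 216/35
sum k=1..2:
  [1] −1/12 = -1/12
  [2] +1/4 = 1/4
S = 1/6
C² = P²·S² = 6/35 ; C = +0.414039

+0.414039  (= +√(6/35))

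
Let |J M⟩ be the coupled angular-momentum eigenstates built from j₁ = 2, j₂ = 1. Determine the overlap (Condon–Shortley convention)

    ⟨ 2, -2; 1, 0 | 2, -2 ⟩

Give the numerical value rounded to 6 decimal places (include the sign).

j₁+j₂−J=1  J+j₁−j₂=3  J−j₁+j₂=1  j₁+j₂+J+1=6
(j₁±m₁, j₂±m₂, J±M) = (0,4,1,1,0,4)
P² = 24
sum k=1..1:
  [1] −1/6 = -1/6
S = -1/6
C² = P²·S² = 2/3 ; C = -0.816497

-0.816497  (= −√(2/3))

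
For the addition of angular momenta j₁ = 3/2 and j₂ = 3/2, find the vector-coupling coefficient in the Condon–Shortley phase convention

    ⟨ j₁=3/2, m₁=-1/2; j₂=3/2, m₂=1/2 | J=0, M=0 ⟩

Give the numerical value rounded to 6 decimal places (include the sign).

+0.500000  (= +√(1/4))

j₁+j₂−J=3  J+j₁−j₂=0  J−j₁+j₂=0  j₁+j₂+J+1=4
(j₁±m₁, j₂±m₂, J±M) = (1,2,2,1,0,0)
P² = 1
sum k=2..2:
  [2] +1/2 = 1/2
S = 1/2
C² = P²·S² = 1/4 ; C = +0.500000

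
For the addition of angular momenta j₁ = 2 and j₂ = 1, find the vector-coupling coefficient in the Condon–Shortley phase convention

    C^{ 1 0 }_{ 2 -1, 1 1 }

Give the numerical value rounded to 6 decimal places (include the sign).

+0.547723  (= +√(3/10))

triangle: 2!*2!*0!/5! = 4/120
(j±m)!: 1!*3!*2!*0!*1!*1! = 12
prefactor² = (2J+1)*Δ*N² = 6/5
  k=2: +1/(2!*0!*1!*0!*1!*0!) = 1/2
Σ = 1/2  ⇒  CG² = 6/5*1/2² = 3/10
CG = +√(3/10) = +0.547723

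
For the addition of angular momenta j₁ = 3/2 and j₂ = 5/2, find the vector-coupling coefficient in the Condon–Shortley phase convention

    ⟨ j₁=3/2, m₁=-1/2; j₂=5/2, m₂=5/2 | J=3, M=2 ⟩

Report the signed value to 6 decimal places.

j₁+j₂−J=1  J+j₁−j₂=2  J−j₁+j₂=4  j₁+j₂+J+1=8
(j₁±m₁, j₂±m₂, J±M) = (1,2,5,0,5,1)
P² = 240
sum k=1..1:
  [1] −1/24 = -1/24
S = -1/24
C² = P²·S² = 5/12 ; C = -0.645497

-0.645497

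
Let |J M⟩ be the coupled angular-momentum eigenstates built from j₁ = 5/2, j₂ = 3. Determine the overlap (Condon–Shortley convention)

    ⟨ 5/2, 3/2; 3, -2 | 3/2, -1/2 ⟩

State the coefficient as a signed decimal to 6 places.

−√(1/21) ≈ -0.218218

j₁+j₂−J=4  J+j₁−j₂=1  J−j₁+j₂=2  j₁+j₂+J+1=8
(j₁±m₁, j₂±m₂, J±M) = (4,1,1,5,1,2)
P² = 192/7
sum k=0..1:
  [0] +1/24 = 1/24
  [1] −1/12 = -1/12
S = -1/24
C² = P²·S² = 1/21 ; C = -0.218218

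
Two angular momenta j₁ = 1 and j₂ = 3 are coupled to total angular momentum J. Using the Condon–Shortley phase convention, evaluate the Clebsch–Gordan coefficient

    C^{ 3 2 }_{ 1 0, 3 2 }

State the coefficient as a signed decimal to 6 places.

triangle: 1!*1!*5!/8! = 120/40320
(j±m)!: 1!*1!*5!*1!*5!*1! = 14400
prefactor² = (2J+1)*Δ*N² = 300
  k=0: +1/(0!*1!*1!*5!*0!*0!) = 1/120
  k=1: −1/(1!*0!*0!*4!*1!*1!) = -1/24
Σ = -1/30  ⇒  CG² = 300*(-1/30)² = 1/3
CG = −√(1/3) = -0.577350

−√(1/3) = -0.577350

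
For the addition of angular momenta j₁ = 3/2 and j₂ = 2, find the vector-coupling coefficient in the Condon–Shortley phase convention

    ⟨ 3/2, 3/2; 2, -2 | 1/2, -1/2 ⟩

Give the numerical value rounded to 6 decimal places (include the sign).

√[2·3!0!1!/5! · 3!0!0!4!0!1!] = √(72/5)
  +(−1)^0/∏(0,3,0,0,0,1)! = 1/6  (running 1/6)
⟨..|..⟩ = √(72/5)·(1/6) = +0.632456

+√(2/5) = +0.632456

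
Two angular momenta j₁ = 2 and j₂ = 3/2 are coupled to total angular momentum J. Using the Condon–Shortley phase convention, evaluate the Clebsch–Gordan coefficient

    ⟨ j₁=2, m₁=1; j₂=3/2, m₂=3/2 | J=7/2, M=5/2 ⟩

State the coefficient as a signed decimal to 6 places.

j₁+j₂−J=0  J+j₁−j₂=4  J−j₁+j₂=3  j₁+j₂+J+1=8
(j₁±m₁, j₂±m₂, J±M) = (3,1,3,0,6,1)
P² = 5184/7
sum k=0..0:
  [0] +1/36 = 1/36
S = 1/36
C² = P²·S² = 4/7 ; C = +0.755929

+0.755929  (= +√(4/7))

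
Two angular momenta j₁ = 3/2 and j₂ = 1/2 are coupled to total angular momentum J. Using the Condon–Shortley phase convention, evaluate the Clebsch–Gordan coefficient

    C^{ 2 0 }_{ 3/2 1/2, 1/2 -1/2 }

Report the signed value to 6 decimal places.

triangle: 0!*3!*1!/5! = 6/120
(j±m)!: 2!*1!*0!*1!*2!*2! = 8
prefactor² = (2J+1)*Δ*N² = 2
  k=0: +1/(0!*0!*1!*0!*2!*1!) = 1/2
Σ = 1/2  ⇒  CG² = 2*1/2² = 1/2
CG = +√(1/2) = +0.707107

+√(1/2) = +0.707107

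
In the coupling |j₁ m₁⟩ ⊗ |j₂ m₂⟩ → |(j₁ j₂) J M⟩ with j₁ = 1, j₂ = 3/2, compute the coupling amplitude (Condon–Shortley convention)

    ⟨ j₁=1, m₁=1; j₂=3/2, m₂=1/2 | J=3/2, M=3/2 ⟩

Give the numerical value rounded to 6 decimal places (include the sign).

j₁+j₂−J=1  J+j₁−j₂=1  J−j₁+j₂=2  j₁+j₂+J+1=5
(j₁±m₁, j₂±m₂, J±M) = (2,0,2,1,3,0)
P² = 8/5
sum k=0..0:
  [0] +1/2 = 1/2
S = 1/2
C² = P²·S² = 2/5 ; C = +0.632456

+0.632456  (= +√(2/5))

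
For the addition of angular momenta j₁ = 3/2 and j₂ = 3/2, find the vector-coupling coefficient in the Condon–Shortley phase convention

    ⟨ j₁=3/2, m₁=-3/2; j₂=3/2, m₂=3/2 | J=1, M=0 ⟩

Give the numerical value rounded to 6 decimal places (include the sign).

+√(9/20) ≈ +0.670820

j₁+j₂−J=2  J+j₁−j₂=1  J−j₁+j₂=1  j₁+j₂+J+1=5
(j₁±m₁, j₂±m₂, J±M) = (0,3,3,0,1,1)
P² = 9/5
sum k=2..2:
  [2] +1/2 = 1/2
S = 1/2
C² = P²·S² = 9/20 ; C = +0.670820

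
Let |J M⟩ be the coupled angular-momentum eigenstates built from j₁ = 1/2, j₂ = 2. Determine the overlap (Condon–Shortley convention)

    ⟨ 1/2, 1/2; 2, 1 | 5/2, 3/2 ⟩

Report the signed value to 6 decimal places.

triangle: 0!×1!×4!/6! = 24/720
(j±m)!: 1!×0!×3!×1!×4!×1! = 144
prefactor² = (2J+1)×Δ×N² = 144/5
  k=0: +1/(0!×0!×0!×3!×1!×1!) = 1/6
Σ = 1/6  ⇒  CG² = 144/5×1/6² = 4/5
CG = +√(4/5) = +0.894427

+√(4/5) = +0.894427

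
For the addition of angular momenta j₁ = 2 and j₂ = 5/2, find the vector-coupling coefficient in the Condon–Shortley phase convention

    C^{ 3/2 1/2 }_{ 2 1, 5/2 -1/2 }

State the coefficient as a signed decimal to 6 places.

-0.487950

j₁+j₂−J=3  J+j₁−j₂=1  J−j₁+j₂=2  j₁+j₂+J+1=7
(j₁±m₁, j₂±m₂, J±M) = (3,1,2,3,2,1)
P² = 48/35
sum k=0..1:
  [0] +1/12 = 1/12
  [1] −1/2 = -1/2
S = -5/12
C² = P²·S² = 5/21 ; C = -0.487950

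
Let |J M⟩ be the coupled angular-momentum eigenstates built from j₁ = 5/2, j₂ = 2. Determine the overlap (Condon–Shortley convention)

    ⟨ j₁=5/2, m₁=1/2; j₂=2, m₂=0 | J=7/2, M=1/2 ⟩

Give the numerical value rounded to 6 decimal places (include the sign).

+√(4/105) = +0.195180

j₁+j₂−J=1  J+j₁−j₂=4  J−j₁+j₂=3  j₁+j₂+J+1=9
(j₁±m₁, j₂±m₂, J±M) = (3,2,2,2,4,3)
P² = 768/35
sum k=0..1:
  [0] +1/8 = 1/8
  [1] −1/12 = -1/12
S = 1/24
C² = P²·S² = 4/105 ; C = +0.195180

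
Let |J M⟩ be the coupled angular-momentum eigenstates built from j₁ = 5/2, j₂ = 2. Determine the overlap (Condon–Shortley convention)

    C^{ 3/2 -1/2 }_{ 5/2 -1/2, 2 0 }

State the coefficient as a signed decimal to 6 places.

triangle: 3!·2!·1!/7! = 12/5040
(j±m)!: 2!·3!·2!·2!·1!·2! = 96
prefactor² = (2J+1)·Δ·N² = 32/35
  k=1: −1/(1!·2!·2!·1!·0!·0!) = -1/4
  k=2: +1/(2!·1!·1!·0!·1!·1!) = 1/2
Σ = 1/4  ⇒  CG² = 32/35·1/4² = 2/35
CG = +√(2/35) = +0.239046

+0.239046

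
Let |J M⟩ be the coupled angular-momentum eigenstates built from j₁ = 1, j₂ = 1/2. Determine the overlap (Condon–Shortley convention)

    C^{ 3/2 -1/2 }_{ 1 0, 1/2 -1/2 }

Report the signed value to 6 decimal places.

triangle: 0!×2!×1!/4! = 2/24
(j±m)!: 1!×1!×0!×1!×1!×2! = 2
prefactor² = (2J+1)×Δ×N² = 2/3
  k=0: +1/(0!×0!×1!×0!×1!×1!) = 1
Σ = 1  ⇒  CG² = 2/3×1² = 2/3
CG = +√(2/3) = +0.816497

+√(2/3) ≈ +0.816497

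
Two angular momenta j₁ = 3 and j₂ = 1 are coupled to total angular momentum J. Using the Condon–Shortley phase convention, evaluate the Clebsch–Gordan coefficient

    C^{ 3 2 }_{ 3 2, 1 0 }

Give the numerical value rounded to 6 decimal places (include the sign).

triangle: 1!*5!*1!/8! = 120/40320
(j±m)!: 5!*1!*1!*1!*5!*1! = 14400
prefactor² = (2J+1)*Δ*N² = 300
  k=0: +1/(0!*1!*1!*1!*4!*0!) = 1/24
  k=1: −1/(1!*0!*0!*0!*5!*1!) = -1/120
Σ = 1/30  ⇒  CG² = 300*1/30² = 1/3
CG = +√(1/3) = +0.577350

+0.577350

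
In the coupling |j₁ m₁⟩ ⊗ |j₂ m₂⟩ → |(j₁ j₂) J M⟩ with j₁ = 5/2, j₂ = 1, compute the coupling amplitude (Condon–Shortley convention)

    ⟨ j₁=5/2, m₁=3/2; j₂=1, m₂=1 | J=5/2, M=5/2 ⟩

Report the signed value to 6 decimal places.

−√(2/7) ≈ -0.534522

j₁+j₂−J=1  J+j₁−j₂=4  J−j₁+j₂=1  j₁+j₂+J+1=7
(j₁±m₁, j₂±m₂, J±M) = (4,1,2,0,5,0)
P² = 1152/7
sum k=1..1:
  [1] −1/24 = -1/24
S = -1/24
C² = P²·S² = 2/7 ; C = -0.534522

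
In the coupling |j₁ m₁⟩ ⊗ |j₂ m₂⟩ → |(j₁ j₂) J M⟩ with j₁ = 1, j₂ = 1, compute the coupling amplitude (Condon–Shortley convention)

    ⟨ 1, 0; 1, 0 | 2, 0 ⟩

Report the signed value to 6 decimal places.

triangle: 0!*2!*2!/5! = 4/120
(j±m)!: 1!*1!*1!*1!*2!*2! = 4
prefactor² = (2J+1)*Δ*N² = 2/3
  k=0: +1/(0!*0!*1!*1!*1!*1!) = 1
Σ = 1  ⇒  CG² = 2/3*1² = 2/3
CG = +√(2/3) = +0.816497

+0.816497  (= +√(2/3))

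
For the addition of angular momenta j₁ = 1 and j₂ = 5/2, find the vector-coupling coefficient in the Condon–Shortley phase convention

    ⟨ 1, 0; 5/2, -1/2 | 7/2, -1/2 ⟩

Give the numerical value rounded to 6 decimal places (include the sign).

√[8·0!2!5!/8! · 1!1!2!3!3!4!] = √(576/7)
  +(−1)^0/∏(0,0,1,2,1,3)! = 1/12  (running 1/12)
⟨..|..⟩ = √(576/7)·(1/12) = +0.755929

+√(4/7) = +0.755929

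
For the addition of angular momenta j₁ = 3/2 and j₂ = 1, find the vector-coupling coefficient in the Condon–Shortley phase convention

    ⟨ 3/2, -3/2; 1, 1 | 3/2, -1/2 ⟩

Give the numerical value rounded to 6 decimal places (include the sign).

−√(2/5) = -0.632456

√[4·1!2!1!/5! · 0!3!2!0!1!2!] = √(8/5)
  +(−1)^1/∏(1,0,2,1,0,0)! = -1/2  (running -1/2)
⟨..|..⟩ = √(8/5)·(-1/2) = -0.632456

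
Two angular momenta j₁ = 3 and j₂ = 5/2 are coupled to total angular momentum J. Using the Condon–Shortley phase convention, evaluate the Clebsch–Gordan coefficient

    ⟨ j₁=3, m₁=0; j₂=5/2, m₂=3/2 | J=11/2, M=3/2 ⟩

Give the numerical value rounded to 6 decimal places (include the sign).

triangle: 0!×6!×5!/12! = 86400/479001600
(j±m)!: 3!×3!×4!×1!×7!×4! = 104509440
prefactor² = (2J+1)×Δ×N² = 2488320/11
  k=0: +1/(0!×0!×3!×4!×3!×1!) = 1/864
Σ = 1/864  ⇒  CG² = 2488320/11×1/864² = 10/33
CG = +√(10/33) = +0.550482

+√(10/33) = +0.550482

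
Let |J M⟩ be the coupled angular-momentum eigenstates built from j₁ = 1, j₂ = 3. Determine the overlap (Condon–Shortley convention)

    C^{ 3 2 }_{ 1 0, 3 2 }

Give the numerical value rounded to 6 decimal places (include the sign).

-0.577350  (= −√(1/3))

j₁+j₂−J=1  J+j₁−j₂=1  J−j₁+j₂=5  j₁+j₂+J+1=8
(j₁±m₁, j₂±m₂, J±M) = (1,1,5,1,5,1)
P² = 300
sum k=0..1:
  [0] +1/120 = 1/120
  [1] −1/24 = -1/24
S = -1/30
C² = P²·S² = 1/3 ; C = -0.577350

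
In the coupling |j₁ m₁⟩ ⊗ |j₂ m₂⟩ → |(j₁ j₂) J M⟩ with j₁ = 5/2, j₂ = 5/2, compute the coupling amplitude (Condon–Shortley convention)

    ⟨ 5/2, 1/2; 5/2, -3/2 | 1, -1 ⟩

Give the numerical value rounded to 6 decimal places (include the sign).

−√(8/35) ≈ -0.478091

triangle: 4!*1!*1!/7! = 24/5040
(j±m)!: 3!*2!*1!*4!*0!*2! = 576
prefactor² = (2J+1)*Δ*N² = 288/35
  k=1: −1/(1!*3!*1!*0!*0!*1!) = -1/6
Σ = -1/6  ⇒  CG² = 288/35*(-1/6)² = 8/35
CG = −√(8/35) = -0.478091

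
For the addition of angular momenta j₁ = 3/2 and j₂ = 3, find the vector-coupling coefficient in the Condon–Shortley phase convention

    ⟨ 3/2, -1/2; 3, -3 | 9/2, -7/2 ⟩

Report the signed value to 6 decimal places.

√[10·0!3!6!/10! · 1!2!0!6!1!8!] = √(691200)
  +(−1)^0/∏(0,0,2,0,1,6)! = 1/1440  (running 1/1440)
⟨..|..⟩ = √(691200)·(1/1440) = +0.577350

+0.577350  (= +√(1/3))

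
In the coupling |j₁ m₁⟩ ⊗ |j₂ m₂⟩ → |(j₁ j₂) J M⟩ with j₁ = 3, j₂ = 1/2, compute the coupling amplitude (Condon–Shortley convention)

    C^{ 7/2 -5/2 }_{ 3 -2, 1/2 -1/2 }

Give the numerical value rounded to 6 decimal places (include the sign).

√[8·0!6!1!/8! · 1!5!0!1!1!6!] = √(86400/7)
  +(−1)^0/∏(0,0,5,0,1,1)! = 1/120  (running 1/120)
⟨..|..⟩ = √(86400/7)·(1/120) = +0.925820

+√(6/7) ≈ +0.925820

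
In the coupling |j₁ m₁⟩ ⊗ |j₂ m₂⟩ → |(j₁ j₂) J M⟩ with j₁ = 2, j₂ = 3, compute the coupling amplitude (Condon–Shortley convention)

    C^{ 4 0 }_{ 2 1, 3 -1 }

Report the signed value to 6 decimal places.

+√(5/14) = +0.597614

triangle: 1!×3!×5!/10! = 720/3628800
(j±m)!: 3!×1!×2!×4!×4!×4! = 165888
prefactor² = (2J+1)×Δ×N² = 10368/35
  k=0: +1/(0!×1!×1!×2!×2!×3!) = 1/24
  k=1: −1/(1!×0!×0!×1!×3!×4!) = -1/144
Σ = 5/144  ⇒  CG² = 10368/35×5/144² = 5/14
CG = +√(5/14) = +0.597614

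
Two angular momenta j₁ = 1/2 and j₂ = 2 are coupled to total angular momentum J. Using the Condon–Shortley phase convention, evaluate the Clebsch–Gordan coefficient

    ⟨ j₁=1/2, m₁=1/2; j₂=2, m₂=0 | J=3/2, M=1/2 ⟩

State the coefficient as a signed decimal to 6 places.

+0.632456  (= +√(2/5))

triangle: 1!·0!·3!/5! = 6/120
(j±m)!: 1!·0!·2!·2!·2!·1! = 8
prefactor² = (2J+1)·Δ·N² = 8/5
  k=0: +1/(0!·1!·0!·2!·0!·1!) = 1/2
Σ = 1/2  ⇒  CG² = 8/5·1/2² = 2/5
CG = +√(2/5) = +0.632456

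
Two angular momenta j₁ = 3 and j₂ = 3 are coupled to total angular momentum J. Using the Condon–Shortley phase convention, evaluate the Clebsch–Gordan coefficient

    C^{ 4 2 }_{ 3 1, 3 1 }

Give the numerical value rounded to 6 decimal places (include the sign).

-0.509647  (= −√(20/77))

j₁+j₂−J=2  J+j₁−j₂=4  J−j₁+j₂=4  j₁+j₂+J+1=11
(j₁±m₁, j₂±m₂, J±M) = (4,2,4,2,6,2)
P² = 331776/385
sum k=0..2:
  [0] +1/192 = 1/192
  [1] −1/36 = -1/36
  [2] +1/192 = 1/192
S = -5/288
C² = P²·S² = 20/77 ; C = -0.509647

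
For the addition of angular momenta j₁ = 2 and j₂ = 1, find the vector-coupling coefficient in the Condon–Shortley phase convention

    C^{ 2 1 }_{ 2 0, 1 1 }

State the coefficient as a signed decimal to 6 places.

j₁+j₂−J=1  J+j₁−j₂=3  J−j₁+j₂=1  j₁+j₂+J+1=6
(j₁±m₁, j₂±m₂, J±M) = (2,2,2,0,3,1)
P² = 2
sum k=1..1:
  [1] −1/2 = -1/2
S = -1/2
C² = P²·S² = 1/2 ; C = -0.707107

-0.707107  (= −√(1/2))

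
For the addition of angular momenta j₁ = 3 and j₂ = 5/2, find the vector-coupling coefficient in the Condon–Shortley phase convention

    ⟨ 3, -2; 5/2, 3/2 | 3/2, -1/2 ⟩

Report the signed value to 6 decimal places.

j₁+j₂−J=4  J+j₁−j₂=2  J−j₁+j₂=1  j₁+j₂+J+1=8
(j₁±m₁, j₂±m₂, J±M) = (1,5,4,1,1,2)
P² = 192/7
sum k=3..4:
  [3] −1/12 = -1/12
  [4] +1/24 = 1/24
S = -1/24
C² = P²·S² = 1/21 ; C = -0.218218

−√(1/21) = -0.218218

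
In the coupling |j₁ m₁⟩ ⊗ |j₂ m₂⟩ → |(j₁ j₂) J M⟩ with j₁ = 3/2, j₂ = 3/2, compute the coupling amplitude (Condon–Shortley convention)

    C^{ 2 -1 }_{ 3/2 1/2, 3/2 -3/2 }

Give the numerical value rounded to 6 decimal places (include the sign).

+0.707107

triangle: 1!·2!·2!/6! = 4/720
(j±m)!: 2!·1!·0!·3!·1!·3! = 72
prefactor² = (2J+1)·Δ·N² = 2
  k=0: +1/(0!·1!·1!·0!·1!·2!) = 1/2
Σ = 1/2  ⇒  CG² = 2·1/2² = 1/2
CG = +√(1/2) = +0.707107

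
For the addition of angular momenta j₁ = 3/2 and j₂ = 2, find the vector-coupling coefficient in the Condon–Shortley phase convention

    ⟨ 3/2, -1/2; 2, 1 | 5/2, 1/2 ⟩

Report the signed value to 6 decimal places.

−√(5/14) = -0.597614

j₁+j₂−J=1  J+j₁−j₂=2  J−j₁+j₂=3  j₁+j₂+J+1=7
(j₁±m₁, j₂±m₂, J±M) = (1,2,3,1,3,2)
P² = 72/35
sum k=0..1:
  [0] +1/12 = 1/12
  [1] −1/2 = -1/2
S = -5/12
C² = P²·S² = 5/14 ; C = -0.597614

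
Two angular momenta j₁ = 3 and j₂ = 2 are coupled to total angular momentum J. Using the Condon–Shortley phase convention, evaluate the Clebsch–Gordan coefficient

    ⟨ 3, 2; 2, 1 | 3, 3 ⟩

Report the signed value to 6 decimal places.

−√(5/12) ≈ -0.645497

√[7·2!4!2!/9! · 5!1!3!1!6!0!] = √(960)
  +(−1)^1/∏(1,1,0,2,4,0)! = -1/48  (running -1/48)
⟨..|..⟩ = √(960)·(-1/48) = -0.645497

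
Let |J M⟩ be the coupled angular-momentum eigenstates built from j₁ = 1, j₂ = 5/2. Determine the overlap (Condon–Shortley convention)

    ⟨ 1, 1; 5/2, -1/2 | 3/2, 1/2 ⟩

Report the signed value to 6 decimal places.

+0.447214  (= +√(1/5))

j₁+j₂−J=2  J+j₁−j₂=0  J−j₁+j₂=3  j₁+j₂+J+1=6
(j₁±m₁, j₂±m₂, J±M) = (2,0,2,3,2,1)
P² = 16/5
sum k=0..0:
  [0] +1/4 = 1/4
S = 1/4
C² = P²·S² = 1/5 ; C = +0.447214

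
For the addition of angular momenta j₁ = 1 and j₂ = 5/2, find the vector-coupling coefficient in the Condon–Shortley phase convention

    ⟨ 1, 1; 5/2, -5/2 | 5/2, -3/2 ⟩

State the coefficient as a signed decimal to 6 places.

√[6·1!1!4!/7! · 2!0!0!5!1!4!] = √(1152/7)
  +(−1)^0/∏(0,1,0,0,1,4)! = 1/24  (running 1/24)
⟨..|..⟩ = √(1152/7)·(1/24) = +0.534522

+0.534522  (= +√(2/7))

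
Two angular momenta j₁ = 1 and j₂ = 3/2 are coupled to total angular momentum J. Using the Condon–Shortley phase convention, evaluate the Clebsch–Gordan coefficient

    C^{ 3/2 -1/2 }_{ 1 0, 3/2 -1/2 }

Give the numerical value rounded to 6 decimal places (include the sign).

+0.258199

√[4·1!1!2!/5! · 1!1!1!2!1!2!] = √(4/15)
  +(−1)^0/∏(0,1,1,1,0,1)! = 1  (running 1)
  +(−1)^1/∏(1,0,0,0,1,2)! = -1/2  (running 1/2)
⟨..|..⟩ = √(4/15)·(1/2) = +0.258199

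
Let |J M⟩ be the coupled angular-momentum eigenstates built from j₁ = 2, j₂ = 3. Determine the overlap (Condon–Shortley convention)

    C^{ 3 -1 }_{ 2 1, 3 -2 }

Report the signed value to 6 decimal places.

+√(1/4) ≈ +0.500000

triangle: 2!×2!×4!/9! = 96/362880
(j±m)!: 3!×1!×1!×5!×2!×4! = 34560
prefactor² = (2J+1)×Δ×N² = 64
  k=0: +1/(0!×2!×1!×1!×1!×3!) = 1/12
  k=1: −1/(1!×1!×0!×0!×2!×4!) = -1/48
Σ = 1/16  ⇒  CG² = 64×1/16² = 1/4
CG = +√(1/4) = +0.500000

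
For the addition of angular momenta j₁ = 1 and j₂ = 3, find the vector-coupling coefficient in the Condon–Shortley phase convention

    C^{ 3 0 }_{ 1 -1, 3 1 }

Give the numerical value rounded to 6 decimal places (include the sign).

−√(1/2) ≈ -0.707107

√[7·1!1!5!/8! · 0!2!4!2!3!3!] = √(72)
  +(−1)^1/∏(1,0,1,3,0,2)! = -1/12  (running -1/12)
⟨..|..⟩ = √(72)·(-1/12) = -0.707107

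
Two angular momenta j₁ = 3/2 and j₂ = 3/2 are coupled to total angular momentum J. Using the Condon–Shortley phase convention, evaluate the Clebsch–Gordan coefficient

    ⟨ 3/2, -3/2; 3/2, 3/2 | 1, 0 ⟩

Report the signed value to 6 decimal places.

√[3·2!1!1!/5! · 0!3!3!0!1!1!] = √(9/5)
  +(−1)^2/∏(2,0,1,1,0,0)! = 1/2  (running 1/2)
⟨..|..⟩ = √(9/5)·(1/2) = +0.670820

+0.670820  (= +√(9/20))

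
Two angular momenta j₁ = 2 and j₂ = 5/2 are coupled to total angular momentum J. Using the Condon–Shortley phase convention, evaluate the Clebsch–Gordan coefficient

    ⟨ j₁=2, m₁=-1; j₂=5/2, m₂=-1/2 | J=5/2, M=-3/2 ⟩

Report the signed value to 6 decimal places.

-0.414039  (= −√(6/35))

√[6·2!2!3!/8! · 1!3!2!3!1!4!] = √(216/35)
  +(−1)^1/∏(1,1,2,1,0,2)! = -1/4  (running -1/4)
  +(−1)^2/∏(2,0,1,0,1,3)! = 1/12  (running -1/6)
⟨..|..⟩ = √(216/35)·(-1/6) = -0.414039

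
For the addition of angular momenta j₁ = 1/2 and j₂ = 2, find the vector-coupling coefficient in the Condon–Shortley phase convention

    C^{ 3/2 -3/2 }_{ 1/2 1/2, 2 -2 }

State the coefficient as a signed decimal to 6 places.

+0.894427  (= +√(4/5))

triangle: 1!·0!·3!/5! = 6/120
(j±m)!: 1!·0!·0!·4!·0!·3! = 144
prefactor² = (2J+1)·Δ·N² = 144/5
  k=0: +1/(0!·1!·0!·0!·0!·3!) = 1/6
Σ = 1/6  ⇒  CG² = 144/5·1/6² = 4/5
CG = +√(4/5) = +0.894427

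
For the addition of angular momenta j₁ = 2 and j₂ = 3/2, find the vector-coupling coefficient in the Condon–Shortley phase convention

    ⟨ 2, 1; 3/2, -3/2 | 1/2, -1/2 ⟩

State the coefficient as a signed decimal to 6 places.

√[2·3!1!0!/5! · 3!1!0!3!0!1!] = √(18/5)
  +(−1)^0/∏(0,3,1,0,0,0)! = 1/6  (running 1/6)
⟨..|..⟩ = √(18/5)·(1/6) = +0.316228

+√(1/10) = +0.316228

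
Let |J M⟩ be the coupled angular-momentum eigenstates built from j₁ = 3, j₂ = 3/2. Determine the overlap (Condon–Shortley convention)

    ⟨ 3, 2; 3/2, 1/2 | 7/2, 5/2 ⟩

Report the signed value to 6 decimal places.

+√(1/7) ≈ +0.377964

√[8·1!5!2!/9! · 5!1!2!1!6!1!] = √(6400/7)
  +(−1)^0/∏(0,1,1,2,4,0)! = 1/48  (running 1/48)
  +(−1)^1/∏(1,0,0,1,5,1)! = -1/120  (running 1/80)
⟨..|..⟩ = √(6400/7)·(1/80) = +0.377964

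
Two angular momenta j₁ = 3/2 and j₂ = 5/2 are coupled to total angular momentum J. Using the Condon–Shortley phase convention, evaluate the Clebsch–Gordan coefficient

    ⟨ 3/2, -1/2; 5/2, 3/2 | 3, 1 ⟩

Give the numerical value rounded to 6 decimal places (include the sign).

j₁+j₂−J=1  J+j₁−j₂=2  J−j₁+j₂=4  j₁+j₂+J+1=8
(j₁±m₁, j₂±m₂, J±M) = (1,2,4,1,4,2)
P² = 96/5
sum k=0..1:
  [0] +1/48 = 1/48
  [1] −1/6 = -1/6
S = -7/48
C² = P²·S² = 49/120 ; C = -0.639010

−√(49/120) ≈ -0.639010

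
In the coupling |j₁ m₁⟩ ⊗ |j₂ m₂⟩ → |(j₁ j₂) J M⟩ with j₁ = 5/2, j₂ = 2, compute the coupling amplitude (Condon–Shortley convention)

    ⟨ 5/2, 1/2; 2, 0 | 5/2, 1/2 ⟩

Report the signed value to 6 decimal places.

√[6·2!3!2!/8! · 3!2!2!2!3!2!] = √(72/35)
  +(−1)^0/∏(0,2,2,2,1,0)! = 1/8  (running 1/8)
  +(−1)^1/∏(1,1,1,1,2,1)! = -1/2  (running -3/8)
  +(−1)^2/∏(2,0,0,0,3,2)! = 1/24  (running -1/3)
⟨..|..⟩ = √(72/35)·(-1/3) = -0.478091

-0.478091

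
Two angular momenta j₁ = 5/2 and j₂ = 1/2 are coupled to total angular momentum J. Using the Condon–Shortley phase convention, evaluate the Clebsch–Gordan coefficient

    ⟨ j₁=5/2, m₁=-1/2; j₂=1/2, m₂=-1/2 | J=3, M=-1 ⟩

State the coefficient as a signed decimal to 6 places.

+0.816497

triangle: 0!×5!×1!/7! = 120/5040
(j±m)!: 2!×3!×0!×1!×2!×4! = 576
prefactor² = (2J+1)×Δ×N² = 96
  k=0: +1/(0!×0!×3!×0!×2!×1!) = 1/12
Σ = 1/12  ⇒  CG² = 96×1/12² = 2/3
CG = +√(2/3) = +0.816497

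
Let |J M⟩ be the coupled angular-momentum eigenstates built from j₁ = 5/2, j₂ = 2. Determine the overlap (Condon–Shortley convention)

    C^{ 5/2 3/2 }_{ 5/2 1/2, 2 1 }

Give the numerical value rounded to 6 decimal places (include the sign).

√[6·2!3!2!/8! · 3!2!3!1!4!1!] = √(216/35)
  +(−1)^1/∏(1,1,1,2,2,0)! = -1/4  (running -1/4)
  +(−1)^2/∏(2,0,0,1,3,1)! = 1/12  (running -1/6)
⟨..|..⟩ = √(216/35)·(-1/6) = -0.414039

−√(6/35) = -0.414039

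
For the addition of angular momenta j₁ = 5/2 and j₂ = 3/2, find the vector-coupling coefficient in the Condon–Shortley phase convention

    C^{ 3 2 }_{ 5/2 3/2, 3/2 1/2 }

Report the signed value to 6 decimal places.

j₁+j₂−J=1  J+j₁−j₂=4  J−j₁+j₂=2  j₁+j₂+J+1=8
(j₁±m₁, j₂±m₂, J±M) = (4,1,2,1,5,1)
P² = 48
sum k=0..1:
  [0] +1/12 = 1/12
  [1] −1/24 = -1/24
S = 1/24
C² = P²·S² = 1/12 ; C = +0.288675

+√(1/12) ≈ +0.288675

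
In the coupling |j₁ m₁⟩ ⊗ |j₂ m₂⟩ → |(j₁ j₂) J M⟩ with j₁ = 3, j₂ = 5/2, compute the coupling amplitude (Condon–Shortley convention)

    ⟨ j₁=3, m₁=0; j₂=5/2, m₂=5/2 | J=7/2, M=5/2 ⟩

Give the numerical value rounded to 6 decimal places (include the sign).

j₁+j₂−J=2  J+j₁−j₂=4  J−j₁+j₂=3  j₁+j₂+J+1=10
(j₁±m₁, j₂±m₂, J±M) = (3,3,5,0,6,1)
P² = 13824/7
sum k=2..2:
  [2] +1/72 = 1/72
S = 1/72
C² = P²·S² = 8/21 ; C = +0.617213

+√(8/21) = +0.617213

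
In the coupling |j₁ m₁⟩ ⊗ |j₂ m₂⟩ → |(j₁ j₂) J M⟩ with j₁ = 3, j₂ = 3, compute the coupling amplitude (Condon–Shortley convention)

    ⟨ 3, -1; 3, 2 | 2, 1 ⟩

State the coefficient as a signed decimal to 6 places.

triangle: 4!×2!×2!/9! = 96/362880
(j±m)!: 2!×4!×5!×1!×3!×1! = 34560
prefactor² = (2J+1)×Δ×N² = 320/7
  k=3: −1/(3!×1!×1!×2!×1!×0!) = -1/12
  k=4: +1/(4!×0!×0!×1!×2!×1!) = 1/48
Σ = -1/16  ⇒  CG² = 320/7×(-1/16)² = 5/28
CG = −√(5/28) = -0.422577

−√(5/28) = -0.422577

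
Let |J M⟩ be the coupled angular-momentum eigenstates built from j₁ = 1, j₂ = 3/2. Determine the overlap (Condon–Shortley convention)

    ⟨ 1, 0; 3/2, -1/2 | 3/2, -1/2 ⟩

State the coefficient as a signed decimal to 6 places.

+√(1/15) = +0.258199

j₁+j₂−J=1  J+j₁−j₂=1  J−j₁+j₂=2  j₁+j₂+J+1=5
(j₁±m₁, j₂±m₂, J±M) = (1,1,1,2,1,2)
P² = 4/15
sum k=0..1:
  [0] +1/1 = 1
  [1] −1/2 = -1/2
S = 1/2
C² = P²·S² = 1/15 ; C = +0.258199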